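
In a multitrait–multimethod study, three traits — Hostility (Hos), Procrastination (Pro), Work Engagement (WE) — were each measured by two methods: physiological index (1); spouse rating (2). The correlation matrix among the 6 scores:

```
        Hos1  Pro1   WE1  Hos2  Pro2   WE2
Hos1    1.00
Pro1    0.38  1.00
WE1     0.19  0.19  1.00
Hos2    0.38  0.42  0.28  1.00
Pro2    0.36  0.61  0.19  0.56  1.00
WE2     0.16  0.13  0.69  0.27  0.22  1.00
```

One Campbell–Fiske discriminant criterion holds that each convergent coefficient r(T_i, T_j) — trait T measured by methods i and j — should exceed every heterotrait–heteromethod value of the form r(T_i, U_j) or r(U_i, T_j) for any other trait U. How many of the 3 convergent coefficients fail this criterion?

Convergent coefficients and their comparison sets:
Hos (methods 1·2): 0.38 vs {0.36, 0.42, 0.16, 0.28} → fail.
Pro (methods 1·2): 0.61 vs {0.42, 0.36, 0.13, 0.19} → pass.
WE (methods 1·2): 0.69 vs {0.28, 0.16, 0.19, 0.13} → pass.
1 of 3 fail.

1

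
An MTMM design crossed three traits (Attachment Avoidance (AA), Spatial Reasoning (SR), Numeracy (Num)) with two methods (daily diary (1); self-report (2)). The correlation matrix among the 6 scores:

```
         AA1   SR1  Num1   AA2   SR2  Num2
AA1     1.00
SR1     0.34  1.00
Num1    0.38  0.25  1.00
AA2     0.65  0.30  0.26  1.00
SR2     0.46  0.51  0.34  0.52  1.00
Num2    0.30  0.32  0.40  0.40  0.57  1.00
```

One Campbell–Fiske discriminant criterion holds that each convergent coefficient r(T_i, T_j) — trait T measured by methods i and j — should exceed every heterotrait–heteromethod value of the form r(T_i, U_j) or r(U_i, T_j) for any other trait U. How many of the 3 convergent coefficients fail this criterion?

Checking each validity diagonal entry against its comparison values:
AA (methods 1·2): 0.65 vs {0.46, 0.30, 0.30, 0.26} → pass.
SR (methods 1·2): 0.51 vs {0.30, 0.46, 0.32, 0.34} → pass.
Num (methods 1·2): 0.40 vs {0.26, 0.30, 0.34, 0.32} → pass.
0 of 3 fail.

0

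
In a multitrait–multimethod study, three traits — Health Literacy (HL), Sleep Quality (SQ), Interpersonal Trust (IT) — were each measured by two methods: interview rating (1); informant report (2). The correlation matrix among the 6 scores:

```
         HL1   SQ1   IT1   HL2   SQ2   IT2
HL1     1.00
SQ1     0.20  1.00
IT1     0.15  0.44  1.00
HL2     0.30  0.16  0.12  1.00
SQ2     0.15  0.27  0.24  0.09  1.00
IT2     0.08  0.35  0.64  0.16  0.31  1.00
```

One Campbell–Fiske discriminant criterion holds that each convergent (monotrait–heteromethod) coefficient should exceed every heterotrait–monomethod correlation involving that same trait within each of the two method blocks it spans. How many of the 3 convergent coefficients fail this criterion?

1

Checking each validity diagonal entry against its comparison values:
HL (methods 1·2): 0.30 vs {0.20, 0.09, 0.15, 0.16} → pass.
SQ (methods 1·2): 0.27 vs {0.20, 0.09, 0.44, 0.31} → fail.
IT (methods 1·2): 0.64 vs {0.15, 0.16, 0.44, 0.31} → pass.
1 of 3 fail.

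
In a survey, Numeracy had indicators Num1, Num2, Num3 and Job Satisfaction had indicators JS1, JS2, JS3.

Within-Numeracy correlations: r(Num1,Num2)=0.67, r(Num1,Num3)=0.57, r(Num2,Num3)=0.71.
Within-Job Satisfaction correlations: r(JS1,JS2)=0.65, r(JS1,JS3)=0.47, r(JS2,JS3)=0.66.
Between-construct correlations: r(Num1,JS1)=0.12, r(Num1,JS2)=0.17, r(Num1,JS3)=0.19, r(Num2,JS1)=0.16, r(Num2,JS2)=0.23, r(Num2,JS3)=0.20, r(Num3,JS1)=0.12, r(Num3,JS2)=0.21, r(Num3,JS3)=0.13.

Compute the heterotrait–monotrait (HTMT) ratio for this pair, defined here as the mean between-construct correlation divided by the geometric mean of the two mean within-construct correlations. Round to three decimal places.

0.274

Mean heterotrait r = 1.53/9 = 0.1700.
Mean within-Num = 1.95/3 = 0.6500; mean within-JS = 1.78/3 = 0.5933.
Geometric mean = √(0.6500 × 0.5933) = 0.6210.
HTMT = 0.1700 / 0.6210 = 0.274.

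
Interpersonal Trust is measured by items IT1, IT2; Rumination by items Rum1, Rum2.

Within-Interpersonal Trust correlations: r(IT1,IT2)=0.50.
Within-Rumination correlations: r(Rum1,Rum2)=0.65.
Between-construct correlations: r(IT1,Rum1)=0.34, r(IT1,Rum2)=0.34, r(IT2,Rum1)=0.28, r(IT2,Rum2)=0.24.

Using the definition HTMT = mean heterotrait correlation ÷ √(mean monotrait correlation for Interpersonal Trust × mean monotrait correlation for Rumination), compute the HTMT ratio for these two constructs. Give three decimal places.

0.526

Between-construct mean = 1.20/4 = 0.3000.
Mean within-IT = 0.50/1 = 0.5000; mean within-Rum = 0.65/1 = 0.6500.
Geometric mean = √(0.5000 × 0.6500) = 0.5701.
HTMT = 0.3000 / 0.5701 = 0.526.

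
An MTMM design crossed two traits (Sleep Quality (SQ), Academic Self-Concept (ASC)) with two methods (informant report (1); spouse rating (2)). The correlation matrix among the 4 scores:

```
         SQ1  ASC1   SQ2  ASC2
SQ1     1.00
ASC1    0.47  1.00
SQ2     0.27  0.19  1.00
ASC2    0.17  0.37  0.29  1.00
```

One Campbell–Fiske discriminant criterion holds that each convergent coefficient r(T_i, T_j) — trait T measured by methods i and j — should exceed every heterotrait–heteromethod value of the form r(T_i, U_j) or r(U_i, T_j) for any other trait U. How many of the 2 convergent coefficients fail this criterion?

0

Convergent coefficients and their comparison sets:
SQ (methods 1·2): 0.27 vs {0.17, 0.19} → pass.
ASC (methods 1·2): 0.37 vs {0.19, 0.17} → pass.
0 of 2 fail.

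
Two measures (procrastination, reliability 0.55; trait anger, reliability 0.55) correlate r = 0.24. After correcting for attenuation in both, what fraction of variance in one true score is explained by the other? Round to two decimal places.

Disattenuated r = 0.24 / √(0.55 × 0.55) = 0.24 / 0.5500 = 0.4364.
Shared true-score variance = 0.4364² = 0.1904 ≈ 0.19.

0.19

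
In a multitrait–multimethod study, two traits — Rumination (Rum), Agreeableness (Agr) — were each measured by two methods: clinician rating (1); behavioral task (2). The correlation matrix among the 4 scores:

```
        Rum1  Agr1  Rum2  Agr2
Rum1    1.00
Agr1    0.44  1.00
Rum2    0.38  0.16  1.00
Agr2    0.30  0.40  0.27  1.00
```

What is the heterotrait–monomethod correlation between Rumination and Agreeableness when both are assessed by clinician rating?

0.44

Different traits, same method: r(Rum1, Agr1) = 0.44.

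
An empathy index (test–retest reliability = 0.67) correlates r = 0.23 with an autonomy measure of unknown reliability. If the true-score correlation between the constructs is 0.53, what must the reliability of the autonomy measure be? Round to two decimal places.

0.28

r_true = r_obs / √(r_xx · r_yy) ⇒ 0.53 = 0.23 / √(0.67 · r_yy).
√(0.67 · r_yy) = 0.23 / 0.53 = 0.4340; 0.67 · r_yy = 0.1884; r_yy = 0.1884 / 0.67 ≈ 0.28.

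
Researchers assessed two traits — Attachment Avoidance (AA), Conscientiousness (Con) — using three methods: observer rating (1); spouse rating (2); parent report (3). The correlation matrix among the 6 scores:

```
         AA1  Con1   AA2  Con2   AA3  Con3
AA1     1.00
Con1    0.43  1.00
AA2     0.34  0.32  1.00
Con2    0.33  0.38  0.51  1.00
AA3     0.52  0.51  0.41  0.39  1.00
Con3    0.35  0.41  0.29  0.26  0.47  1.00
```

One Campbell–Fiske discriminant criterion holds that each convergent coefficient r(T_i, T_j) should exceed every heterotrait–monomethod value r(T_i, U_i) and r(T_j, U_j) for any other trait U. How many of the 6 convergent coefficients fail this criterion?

5

Convergent coefficients and their comparison sets:
AA (methods 1·2): 0.34 vs {0.43, 0.51} → fail.
AA (methods 1·3): 0.52 vs {0.43, 0.47} → pass.
AA (methods 2·3): 0.41 vs {0.51, 0.47} → fail.
Con (methods 1·2): 0.38 vs {0.43, 0.51} → fail.
Con (methods 1·3): 0.41 vs {0.43, 0.47} → fail.
Con (methods 2·3): 0.26 vs {0.51, 0.47} → fail.
5 of 6 fail.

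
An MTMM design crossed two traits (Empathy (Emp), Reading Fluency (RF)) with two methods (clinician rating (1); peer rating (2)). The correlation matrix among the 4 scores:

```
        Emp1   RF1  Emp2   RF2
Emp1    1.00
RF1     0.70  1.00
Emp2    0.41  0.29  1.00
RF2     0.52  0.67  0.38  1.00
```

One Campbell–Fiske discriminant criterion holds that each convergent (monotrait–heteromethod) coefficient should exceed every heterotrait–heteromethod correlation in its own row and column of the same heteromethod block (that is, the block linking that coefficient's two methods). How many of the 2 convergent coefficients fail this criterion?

1

Convergent coefficients and their comparison sets:
Emp (methods 1·2): 0.41 vs {0.52, 0.29} → fail.
RF (methods 1·2): 0.67 vs {0.29, 0.52} → pass.
1 of 2 fail.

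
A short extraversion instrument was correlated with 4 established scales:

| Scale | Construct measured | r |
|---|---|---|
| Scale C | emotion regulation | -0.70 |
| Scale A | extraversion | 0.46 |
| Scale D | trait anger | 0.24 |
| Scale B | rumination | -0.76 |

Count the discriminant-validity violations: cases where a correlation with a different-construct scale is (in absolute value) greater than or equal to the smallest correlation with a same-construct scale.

Convergent (same construct = extraversion): Scale A.
Smallest convergent = 0.46. Discriminant |r|: 0.70, 0.24, 0.76; count ≥ 0.46 → 2.

2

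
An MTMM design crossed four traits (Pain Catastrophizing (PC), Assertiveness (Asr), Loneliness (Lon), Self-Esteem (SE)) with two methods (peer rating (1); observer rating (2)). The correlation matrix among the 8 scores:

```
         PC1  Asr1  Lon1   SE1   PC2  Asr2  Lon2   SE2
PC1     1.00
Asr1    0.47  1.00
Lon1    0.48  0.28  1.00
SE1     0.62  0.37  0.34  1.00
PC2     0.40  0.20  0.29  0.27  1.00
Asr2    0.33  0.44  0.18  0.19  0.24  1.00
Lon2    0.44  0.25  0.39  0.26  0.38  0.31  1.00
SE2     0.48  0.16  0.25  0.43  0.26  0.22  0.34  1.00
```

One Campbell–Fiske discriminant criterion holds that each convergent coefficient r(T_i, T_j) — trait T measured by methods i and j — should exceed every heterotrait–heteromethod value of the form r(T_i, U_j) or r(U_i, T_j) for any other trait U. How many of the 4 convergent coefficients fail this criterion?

Each convergent coefficient versus the relevant comparison correlations:
PC (methods 1·2): 0.40 vs {0.33, 0.20, 0.44, 0.29, 0.48, 0.27} → fail.
Asr (methods 1·2): 0.44 vs {0.20, 0.33, 0.25, 0.18, 0.16, 0.19} → pass.
Lon (methods 1·2): 0.39 vs {0.29, 0.44, 0.18, 0.25, 0.25, 0.26} → fail.
SE (methods 1·2): 0.43 vs {0.27, 0.48, 0.19, 0.16, 0.26, 0.25} → fail.
3 of 4 fail.

3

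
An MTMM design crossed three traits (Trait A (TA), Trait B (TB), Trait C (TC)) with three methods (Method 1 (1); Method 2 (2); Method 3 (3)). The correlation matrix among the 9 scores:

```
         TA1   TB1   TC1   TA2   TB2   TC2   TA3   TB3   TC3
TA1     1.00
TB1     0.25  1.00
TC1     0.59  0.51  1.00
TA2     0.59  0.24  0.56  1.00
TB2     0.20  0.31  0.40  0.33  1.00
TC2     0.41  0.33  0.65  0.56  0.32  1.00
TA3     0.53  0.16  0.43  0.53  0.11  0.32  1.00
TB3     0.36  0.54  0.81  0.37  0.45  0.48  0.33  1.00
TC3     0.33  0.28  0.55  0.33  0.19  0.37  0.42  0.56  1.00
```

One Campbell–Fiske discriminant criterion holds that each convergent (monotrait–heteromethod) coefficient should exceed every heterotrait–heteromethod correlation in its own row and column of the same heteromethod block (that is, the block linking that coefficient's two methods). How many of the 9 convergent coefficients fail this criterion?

5

Each convergent coefficient versus the relevant comparison correlations:
TA (methods 1·2): 0.59 vs {0.20, 0.24, 0.41, 0.56} → pass.
TA (methods 1·3): 0.53 vs {0.36, 0.16, 0.33, 0.43} → pass.
TA (methods 2·3): 0.53 vs {0.37, 0.11, 0.33, 0.32} → pass.
TB (methods 1·2): 0.31 vs {0.24, 0.20, 0.33, 0.40} → fail.
TB (methods 1·3): 0.54 vs {0.16, 0.36, 0.28, 0.81} → fail.
TB (methods 2·3): 0.45 vs {0.11, 0.37, 0.19, 0.48} → fail.
TC (methods 1·2): 0.65 vs {0.56, 0.41, 0.40, 0.33} → pass.
TC (methods 1·3): 0.55 vs {0.43, 0.33, 0.81, 0.28} → fail.
TC (methods 2·3): 0.37 vs {0.32, 0.33, 0.48, 0.19} → fail.
5 of 9 fail.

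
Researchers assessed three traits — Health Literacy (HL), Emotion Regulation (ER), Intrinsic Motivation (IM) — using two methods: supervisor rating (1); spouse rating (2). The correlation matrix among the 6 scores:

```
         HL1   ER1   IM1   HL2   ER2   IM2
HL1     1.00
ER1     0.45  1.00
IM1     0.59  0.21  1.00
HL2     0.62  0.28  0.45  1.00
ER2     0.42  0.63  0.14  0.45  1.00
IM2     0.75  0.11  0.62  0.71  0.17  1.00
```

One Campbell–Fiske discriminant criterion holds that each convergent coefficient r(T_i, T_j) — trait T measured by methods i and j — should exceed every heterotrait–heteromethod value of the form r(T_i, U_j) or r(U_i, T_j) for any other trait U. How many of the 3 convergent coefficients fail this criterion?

Convergent coefficients and their comparison sets:
HL (methods 1·2): 0.62 vs {0.42, 0.28, 0.75, 0.45} → fail.
ER (methods 1·2): 0.63 vs {0.28, 0.42, 0.11, 0.14} → pass.
IM (methods 1·2): 0.62 vs {0.45, 0.75, 0.14, 0.11} → fail.
2 of 3 fail.

2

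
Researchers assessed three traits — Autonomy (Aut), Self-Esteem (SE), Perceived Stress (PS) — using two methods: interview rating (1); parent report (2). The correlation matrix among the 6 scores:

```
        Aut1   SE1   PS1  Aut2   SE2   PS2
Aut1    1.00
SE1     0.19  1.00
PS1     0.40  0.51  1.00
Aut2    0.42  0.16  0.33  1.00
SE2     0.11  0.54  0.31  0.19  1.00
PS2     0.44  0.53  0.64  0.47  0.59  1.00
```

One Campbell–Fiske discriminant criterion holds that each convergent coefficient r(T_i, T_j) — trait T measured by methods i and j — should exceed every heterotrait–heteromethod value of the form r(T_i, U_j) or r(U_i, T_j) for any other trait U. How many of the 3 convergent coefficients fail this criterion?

Convergent coefficients and their comparison sets:
Aut (methods 1·2): 0.42 vs {0.11, 0.16, 0.44, 0.33} → fail.
SE (methods 1·2): 0.54 vs {0.16, 0.11, 0.53, 0.31} → pass.
PS (methods 1·2): 0.64 vs {0.33, 0.44, 0.31, 0.53} → pass.
1 of 3 fail.

1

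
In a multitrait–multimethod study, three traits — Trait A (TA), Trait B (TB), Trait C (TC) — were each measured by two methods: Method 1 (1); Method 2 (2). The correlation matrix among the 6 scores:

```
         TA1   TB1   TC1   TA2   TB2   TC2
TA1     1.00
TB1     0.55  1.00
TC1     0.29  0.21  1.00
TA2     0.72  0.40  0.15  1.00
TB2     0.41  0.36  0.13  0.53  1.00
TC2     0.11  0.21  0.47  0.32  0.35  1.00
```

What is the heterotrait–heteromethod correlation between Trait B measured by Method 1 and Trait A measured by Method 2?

Different traits and methods: r(TB1, TA2) = 0.40.

0.40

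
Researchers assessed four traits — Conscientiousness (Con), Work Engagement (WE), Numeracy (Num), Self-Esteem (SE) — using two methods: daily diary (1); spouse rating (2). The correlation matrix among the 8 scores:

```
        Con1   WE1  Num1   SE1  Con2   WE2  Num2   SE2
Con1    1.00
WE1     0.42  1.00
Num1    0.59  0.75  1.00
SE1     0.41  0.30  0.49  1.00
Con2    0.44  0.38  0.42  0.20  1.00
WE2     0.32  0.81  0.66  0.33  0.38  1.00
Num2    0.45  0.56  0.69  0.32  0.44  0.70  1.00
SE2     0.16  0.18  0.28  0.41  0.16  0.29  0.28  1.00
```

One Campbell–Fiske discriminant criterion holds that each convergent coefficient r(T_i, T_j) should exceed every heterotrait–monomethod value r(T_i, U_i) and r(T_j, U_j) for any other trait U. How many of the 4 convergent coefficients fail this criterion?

Checking each validity diagonal entry against its comparison values:
Con (methods 1·2): 0.44 vs {0.42, 0.38, 0.59, 0.44, 0.41, 0.16} → fail.
WE (methods 1·2): 0.81 vs {0.42, 0.38, 0.75, 0.70, 0.30, 0.29} → pass.
Num (methods 1·2): 0.69 vs {0.59, 0.44, 0.75, 0.70, 0.49, 0.28} → fail.
SE (methods 1·2): 0.41 vs {0.41, 0.16, 0.30, 0.29, 0.49, 0.28} → fail.
3 of 4 fail.

3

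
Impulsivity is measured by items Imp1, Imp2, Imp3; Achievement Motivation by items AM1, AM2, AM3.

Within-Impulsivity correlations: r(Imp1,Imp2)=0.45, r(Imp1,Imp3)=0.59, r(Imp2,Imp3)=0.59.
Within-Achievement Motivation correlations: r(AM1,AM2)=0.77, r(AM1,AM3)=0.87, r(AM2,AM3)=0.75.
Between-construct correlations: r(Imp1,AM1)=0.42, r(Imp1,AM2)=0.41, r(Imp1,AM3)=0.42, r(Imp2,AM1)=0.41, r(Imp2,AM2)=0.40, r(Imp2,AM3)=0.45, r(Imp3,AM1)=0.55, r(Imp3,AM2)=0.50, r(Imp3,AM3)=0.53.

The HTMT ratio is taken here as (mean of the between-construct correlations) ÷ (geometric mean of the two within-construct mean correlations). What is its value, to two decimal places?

Between-construct mean = 4.09/9 = 0.4544.
Mean within-Imp = 1.63/3 = 0.5433; mean within-AM = 2.39/3 = 0.7967.
Geometric mean = √(0.5433 × 0.7967) = 0.6579.
HTMT = 0.4544 / 0.6579 = 0.69.

0.69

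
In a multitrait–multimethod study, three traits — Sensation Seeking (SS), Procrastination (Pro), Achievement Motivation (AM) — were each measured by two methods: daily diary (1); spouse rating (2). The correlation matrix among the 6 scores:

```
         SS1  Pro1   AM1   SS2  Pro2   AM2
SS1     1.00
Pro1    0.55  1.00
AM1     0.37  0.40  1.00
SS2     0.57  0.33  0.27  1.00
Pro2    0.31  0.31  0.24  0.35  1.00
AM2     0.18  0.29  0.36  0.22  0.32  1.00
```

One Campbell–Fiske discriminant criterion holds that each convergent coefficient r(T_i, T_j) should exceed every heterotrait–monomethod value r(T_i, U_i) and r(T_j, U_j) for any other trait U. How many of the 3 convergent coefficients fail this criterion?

2

Each convergent coefficient versus the relevant comparison correlations:
SS (methods 1·2): 0.57 vs {0.55, 0.35, 0.37, 0.22} → pass.
Pro (methods 1·2): 0.31 vs {0.55, 0.35, 0.40, 0.32} → fail.
AM (methods 1·2): 0.36 vs {0.37, 0.22, 0.40, 0.32} → fail.
2 of 3 fail.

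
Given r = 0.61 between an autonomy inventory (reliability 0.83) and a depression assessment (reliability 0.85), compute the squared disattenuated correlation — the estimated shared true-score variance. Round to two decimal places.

0.53

Disattenuated r = 0.61 / √(0.83 × 0.85) = 0.61 / 0.8399 = 0.7263.
Shared true-score variance = 0.7263² = 0.5275 ≈ 0.53.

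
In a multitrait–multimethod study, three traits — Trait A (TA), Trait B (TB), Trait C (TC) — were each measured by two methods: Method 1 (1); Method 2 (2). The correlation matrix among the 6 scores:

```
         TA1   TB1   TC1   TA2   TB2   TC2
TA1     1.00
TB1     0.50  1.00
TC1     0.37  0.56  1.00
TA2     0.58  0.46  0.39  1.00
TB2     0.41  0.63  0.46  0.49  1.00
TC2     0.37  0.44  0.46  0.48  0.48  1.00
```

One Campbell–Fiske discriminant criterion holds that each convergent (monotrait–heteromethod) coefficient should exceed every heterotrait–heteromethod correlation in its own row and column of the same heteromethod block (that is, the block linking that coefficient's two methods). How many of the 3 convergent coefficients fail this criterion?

Convergent coefficients and their comparison sets:
TA (methods 1·2): 0.58 vs {0.41, 0.46, 0.37, 0.39} → pass.
TB (methods 1·2): 0.63 vs {0.46, 0.41, 0.44, 0.46} → pass.
TC (methods 1·2): 0.46 vs {0.39, 0.37, 0.46, 0.44} → fail.
1 of 3 fail.

1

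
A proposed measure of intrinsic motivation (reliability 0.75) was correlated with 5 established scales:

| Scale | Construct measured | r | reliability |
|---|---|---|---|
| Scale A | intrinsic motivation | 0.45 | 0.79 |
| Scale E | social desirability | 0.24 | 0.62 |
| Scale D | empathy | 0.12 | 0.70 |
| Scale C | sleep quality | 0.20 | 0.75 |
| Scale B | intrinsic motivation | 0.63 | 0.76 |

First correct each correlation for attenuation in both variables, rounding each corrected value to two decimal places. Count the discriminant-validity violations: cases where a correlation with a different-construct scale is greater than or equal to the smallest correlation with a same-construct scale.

Disattenuated r (r / √(r_scale · r_new)):
  Scale A (conv): 0.45 / √(0.79·0.75) = 0.58
  Scale E (disc): 0.24 / √(0.62·0.75) = 0.35
  Scale D (disc): 0.12 / √(0.70·0.75) = 0.17
  Scale C (disc): 0.20 / √(0.75·0.75) = 0.27
  Scale B (conv): 0.63 / √(0.76·0.75) = 0.83
Smallest convergent = 0.58. Discriminant values: 0.35, 0.17, 0.27; count ≥ 0.58 → 0.

0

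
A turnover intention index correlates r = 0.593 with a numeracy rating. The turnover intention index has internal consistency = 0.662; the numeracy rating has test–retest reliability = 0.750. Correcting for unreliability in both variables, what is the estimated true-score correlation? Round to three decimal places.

0.842

r_true = r_obs / √(r_xx · r_yy) = 0.593 / √(0.662 × 0.750) = 0.593 / √0.496500 = 0.593 / 0.7046 ≈ 0.842.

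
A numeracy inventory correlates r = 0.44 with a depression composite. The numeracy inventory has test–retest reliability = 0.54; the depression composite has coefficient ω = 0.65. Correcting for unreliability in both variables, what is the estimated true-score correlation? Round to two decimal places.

r_true = r_obs / √(r_xx · r_yy) = 0.44 / √(0.54 × 0.65) = 0.44 / √0.3510 = 0.44 / 0.5925 ≈ 0.74.

0.74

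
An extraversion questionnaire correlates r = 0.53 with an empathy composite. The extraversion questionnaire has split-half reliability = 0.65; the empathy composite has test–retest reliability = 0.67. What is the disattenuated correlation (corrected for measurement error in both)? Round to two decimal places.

0.80

r_true = r_obs / √(r_xx · r_yy) = 0.53 / √(0.65 × 0.67) = 0.53 / √0.4355 = 0.53 / 0.6599 ≈ 0.80.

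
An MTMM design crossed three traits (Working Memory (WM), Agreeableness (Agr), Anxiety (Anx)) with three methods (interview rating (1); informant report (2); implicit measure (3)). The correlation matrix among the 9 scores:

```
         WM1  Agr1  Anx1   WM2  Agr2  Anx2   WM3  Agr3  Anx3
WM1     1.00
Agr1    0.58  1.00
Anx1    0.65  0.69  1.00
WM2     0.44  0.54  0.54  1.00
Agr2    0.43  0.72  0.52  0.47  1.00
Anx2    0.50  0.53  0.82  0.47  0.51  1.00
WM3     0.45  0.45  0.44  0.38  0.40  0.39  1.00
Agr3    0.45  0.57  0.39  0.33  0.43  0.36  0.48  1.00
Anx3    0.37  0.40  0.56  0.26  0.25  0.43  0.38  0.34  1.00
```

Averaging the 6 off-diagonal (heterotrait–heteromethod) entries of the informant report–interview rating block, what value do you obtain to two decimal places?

0.51

HTHM values (method 2 × method 1): 0.54, 0.54, 0.43, 0.52, 0.50, 0.53; mean = 3.06/6 = 0.51.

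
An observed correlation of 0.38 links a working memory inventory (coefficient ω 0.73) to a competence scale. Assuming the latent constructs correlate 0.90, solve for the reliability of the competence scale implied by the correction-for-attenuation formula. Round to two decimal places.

r_true = r_obs / √(r_xx · r_yy) ⇒ 0.90 = 0.38 / √(0.73 · r_yy).
√(0.73 · r_yy) = 0.38 / 0.90 = 0.4222; 0.73 · r_yy = 0.1783; r_yy = 0.1783 / 0.73 ≈ 0.24.

0.24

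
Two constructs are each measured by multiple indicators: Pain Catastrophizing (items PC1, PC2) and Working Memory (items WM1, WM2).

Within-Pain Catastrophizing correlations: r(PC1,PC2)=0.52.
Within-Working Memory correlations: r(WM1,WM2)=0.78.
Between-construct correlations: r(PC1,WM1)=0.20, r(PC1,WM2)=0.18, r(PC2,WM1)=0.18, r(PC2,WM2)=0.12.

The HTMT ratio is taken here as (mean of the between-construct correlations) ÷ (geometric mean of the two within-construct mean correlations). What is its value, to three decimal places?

0.267

Mean between = 0.68/4 = 0.1700.
Mean within-PC = 0.52/1 = 0.5200; mean within-WM = 0.78/1 = 0.7800.
Geometric mean = √(0.5200 × 0.7800) = 0.6369.
HTMT = 0.1700 / 0.6369 = 0.267.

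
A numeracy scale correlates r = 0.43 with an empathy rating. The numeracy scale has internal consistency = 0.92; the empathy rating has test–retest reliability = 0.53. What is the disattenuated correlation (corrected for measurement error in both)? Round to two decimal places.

r_true = r_obs / √(r_xx · r_yy) = 0.43 / √(0.92 × 0.53) = 0.43 / √0.4876 = 0.43 / 0.6983 ≈ 0.62.

0.62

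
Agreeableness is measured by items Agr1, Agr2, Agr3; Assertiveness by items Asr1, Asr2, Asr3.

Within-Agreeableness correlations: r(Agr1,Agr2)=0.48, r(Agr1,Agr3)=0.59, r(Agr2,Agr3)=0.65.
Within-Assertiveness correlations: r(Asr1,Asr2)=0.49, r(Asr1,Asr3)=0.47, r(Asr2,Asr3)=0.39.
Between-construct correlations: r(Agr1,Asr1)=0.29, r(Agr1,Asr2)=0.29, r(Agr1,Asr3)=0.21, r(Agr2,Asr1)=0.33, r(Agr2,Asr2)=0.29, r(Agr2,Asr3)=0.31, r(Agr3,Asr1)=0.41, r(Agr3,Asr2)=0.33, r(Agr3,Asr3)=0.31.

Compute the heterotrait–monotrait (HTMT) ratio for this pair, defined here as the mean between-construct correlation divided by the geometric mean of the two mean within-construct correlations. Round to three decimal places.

0.606

Mean heterotrait r = 2.77/9 = 0.3078.
Mean within-Agr = 1.72/3 = 0.5733; mean within-Asr = 1.35/3 = 0.4500.
Geometric mean = √(0.5733 × 0.4500) = 0.5079.
HTMT = 0.3078 / 0.5079 = 0.606.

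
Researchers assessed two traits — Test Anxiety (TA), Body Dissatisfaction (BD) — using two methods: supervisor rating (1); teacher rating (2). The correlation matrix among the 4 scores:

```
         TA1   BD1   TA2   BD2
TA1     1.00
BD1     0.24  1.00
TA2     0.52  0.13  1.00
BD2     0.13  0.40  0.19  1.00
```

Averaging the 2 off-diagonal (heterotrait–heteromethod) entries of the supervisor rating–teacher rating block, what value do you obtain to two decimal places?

0.13

HTHM values (method 1 × method 2): 0.13, 0.13; mean = 0.26/2 = 0.13.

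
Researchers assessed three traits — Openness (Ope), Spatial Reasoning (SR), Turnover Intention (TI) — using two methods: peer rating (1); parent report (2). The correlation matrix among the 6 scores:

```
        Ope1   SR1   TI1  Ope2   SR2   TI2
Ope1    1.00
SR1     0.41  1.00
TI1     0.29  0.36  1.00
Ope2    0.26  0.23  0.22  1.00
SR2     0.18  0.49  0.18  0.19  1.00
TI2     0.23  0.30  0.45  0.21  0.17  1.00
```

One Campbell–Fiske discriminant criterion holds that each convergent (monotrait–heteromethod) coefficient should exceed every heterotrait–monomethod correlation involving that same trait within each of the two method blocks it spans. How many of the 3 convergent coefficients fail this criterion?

1

Each convergent coefficient versus the relevant comparison correlations:
Ope (methods 1·2): 0.26 vs {0.41, 0.19, 0.29, 0.21} → fail.
SR (methods 1·2): 0.49 vs {0.41, 0.19, 0.36, 0.17} → pass.
TI (methods 1·2): 0.45 vs {0.29, 0.21, 0.36, 0.17} → pass.
1 of 3 fail.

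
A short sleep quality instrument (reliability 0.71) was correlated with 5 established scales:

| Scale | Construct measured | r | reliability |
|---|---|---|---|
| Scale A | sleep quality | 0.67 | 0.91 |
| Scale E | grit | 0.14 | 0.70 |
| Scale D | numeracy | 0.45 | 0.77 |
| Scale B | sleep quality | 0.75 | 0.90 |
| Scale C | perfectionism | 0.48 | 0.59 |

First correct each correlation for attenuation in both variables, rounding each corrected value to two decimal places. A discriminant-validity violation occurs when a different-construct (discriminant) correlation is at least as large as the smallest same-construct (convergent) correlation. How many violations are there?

0

Disattenuated r (r / √(r_scale · r_new)):
  Scale A (conv): 0.67 / √(0.91·0.71) = 0.83
  Scale E (disc): 0.14 / √(0.70·0.71) = 0.20
  Scale D (disc): 0.45 / √(0.77·0.71) = 0.61
  Scale B (conv): 0.75 / √(0.90·0.71) = 0.94
  Scale C (disc): 0.48 / √(0.59·0.71) = 0.74
Smallest convergent = 0.83. Discriminant values: 0.20, 0.61, 0.74; count ≥ 0.83 → 0.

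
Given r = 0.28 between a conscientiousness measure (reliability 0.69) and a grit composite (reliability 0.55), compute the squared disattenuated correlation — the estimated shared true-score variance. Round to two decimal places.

Disattenuated r = 0.28 / √(0.69 × 0.55) = 0.28 / 0.6160 = 0.4545.
Shared true-score variance = 0.4545² = 0.2066 ≈ 0.21.

0.21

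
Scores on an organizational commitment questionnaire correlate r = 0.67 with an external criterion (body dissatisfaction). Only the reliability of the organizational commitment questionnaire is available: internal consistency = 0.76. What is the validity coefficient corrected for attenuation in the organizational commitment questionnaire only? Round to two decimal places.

0.77

Single correction: r_c = r_obs / √r_xx = 0.67 / √0.76 = 0.67 / 0.8718 ≈ 0.77.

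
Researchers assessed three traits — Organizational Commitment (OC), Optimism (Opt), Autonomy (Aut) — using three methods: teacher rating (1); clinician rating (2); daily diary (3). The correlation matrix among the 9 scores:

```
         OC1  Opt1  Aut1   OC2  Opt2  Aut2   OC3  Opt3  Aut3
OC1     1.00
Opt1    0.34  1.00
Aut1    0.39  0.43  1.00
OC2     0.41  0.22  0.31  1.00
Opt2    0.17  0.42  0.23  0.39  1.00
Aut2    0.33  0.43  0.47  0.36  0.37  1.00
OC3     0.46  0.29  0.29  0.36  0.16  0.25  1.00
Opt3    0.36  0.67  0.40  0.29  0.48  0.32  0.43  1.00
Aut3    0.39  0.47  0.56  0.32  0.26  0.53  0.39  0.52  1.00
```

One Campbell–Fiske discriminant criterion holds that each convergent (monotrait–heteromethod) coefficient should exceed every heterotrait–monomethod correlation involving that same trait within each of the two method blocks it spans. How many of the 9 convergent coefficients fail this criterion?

Checking each validity diagonal entry against its comparison values:
OC (methods 1·2): 0.41 vs {0.34, 0.39, 0.39, 0.36} → pass.
OC (methods 1·3): 0.46 vs {0.34, 0.43, 0.39, 0.39} → pass.
OC (methods 2·3): 0.36 vs {0.39, 0.43, 0.36, 0.39} → fail.
Opt (methods 1·2): 0.42 vs {0.34, 0.39, 0.43, 0.37} → fail.
Opt (methods 1·3): 0.67 vs {0.34, 0.43, 0.43, 0.52} → pass.
Opt (methods 2·3): 0.48 vs {0.39, 0.43, 0.37, 0.52} → fail.
Aut (methods 1·2): 0.47 vs {0.39, 0.36, 0.43, 0.37} → pass.
Aut (methods 1·3): 0.56 vs {0.39, 0.39, 0.43, 0.52} → pass.
Aut (methods 2·3): 0.53 vs {0.36, 0.39, 0.37, 0.52} → pass.
3 of 9 fail.

3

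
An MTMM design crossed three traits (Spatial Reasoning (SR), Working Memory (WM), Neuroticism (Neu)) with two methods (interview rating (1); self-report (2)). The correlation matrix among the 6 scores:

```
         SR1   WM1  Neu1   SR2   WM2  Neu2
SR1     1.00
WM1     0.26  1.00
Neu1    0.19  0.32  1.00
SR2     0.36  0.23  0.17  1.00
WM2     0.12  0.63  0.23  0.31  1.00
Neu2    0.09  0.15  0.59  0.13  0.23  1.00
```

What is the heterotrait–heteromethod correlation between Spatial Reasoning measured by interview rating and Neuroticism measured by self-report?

Different traits and methods: r(SR1, Neu2) = 0.09.

0.09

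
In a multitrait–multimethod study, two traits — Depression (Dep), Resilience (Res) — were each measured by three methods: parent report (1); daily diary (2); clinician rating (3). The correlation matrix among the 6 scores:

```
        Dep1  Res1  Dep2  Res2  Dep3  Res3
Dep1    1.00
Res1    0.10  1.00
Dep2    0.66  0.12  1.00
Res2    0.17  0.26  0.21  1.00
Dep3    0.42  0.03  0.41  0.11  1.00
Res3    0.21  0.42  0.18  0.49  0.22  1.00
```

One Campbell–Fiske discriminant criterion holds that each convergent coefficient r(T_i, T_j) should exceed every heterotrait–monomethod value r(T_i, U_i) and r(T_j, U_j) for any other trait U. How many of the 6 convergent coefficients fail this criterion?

0

Each convergent coefficient versus the relevant comparison correlations:
Dep (methods 1·2): 0.66 vs {0.10, 0.21} → pass.
Dep (methods 1·3): 0.42 vs {0.10, 0.22} → pass.
Dep (methods 2·3): 0.41 vs {0.21, 0.22} → pass.
Res (methods 1·2): 0.26 vs {0.10, 0.21} → pass.
Res (methods 1·3): 0.42 vs {0.10, 0.22} → pass.
Res (methods 2·3): 0.49 vs {0.21, 0.22} → pass.
0 of 6 fail.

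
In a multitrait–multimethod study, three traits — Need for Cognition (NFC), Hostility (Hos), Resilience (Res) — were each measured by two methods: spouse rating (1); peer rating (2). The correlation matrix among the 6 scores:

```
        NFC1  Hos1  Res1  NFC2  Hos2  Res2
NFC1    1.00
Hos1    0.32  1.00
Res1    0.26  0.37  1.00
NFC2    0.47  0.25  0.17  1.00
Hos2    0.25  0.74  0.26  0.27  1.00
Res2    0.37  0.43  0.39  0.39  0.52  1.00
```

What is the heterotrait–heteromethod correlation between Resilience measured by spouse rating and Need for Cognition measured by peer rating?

Different traits and methods: r(Res1, NFC2) = 0.17.

0.17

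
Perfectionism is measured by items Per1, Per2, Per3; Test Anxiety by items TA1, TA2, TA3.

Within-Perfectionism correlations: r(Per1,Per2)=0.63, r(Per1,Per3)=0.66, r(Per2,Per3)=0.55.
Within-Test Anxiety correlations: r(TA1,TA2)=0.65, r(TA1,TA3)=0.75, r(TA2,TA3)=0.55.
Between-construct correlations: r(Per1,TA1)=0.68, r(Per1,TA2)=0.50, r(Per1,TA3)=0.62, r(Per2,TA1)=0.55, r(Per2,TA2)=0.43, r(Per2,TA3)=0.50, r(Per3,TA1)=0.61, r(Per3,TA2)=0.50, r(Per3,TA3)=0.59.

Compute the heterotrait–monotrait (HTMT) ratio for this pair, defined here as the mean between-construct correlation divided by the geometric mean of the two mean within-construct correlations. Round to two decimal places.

0.88

Between-construct mean = 4.98/9 = 0.5533.
Mean within-Per = 1.84/3 = 0.6133; mean within-TA = 1.95/3 = 0.6500.
Geometric mean = √(0.6133 × 0.6500) = 0.6314.
HTMT = 0.5533 / 0.6314 = 0.88.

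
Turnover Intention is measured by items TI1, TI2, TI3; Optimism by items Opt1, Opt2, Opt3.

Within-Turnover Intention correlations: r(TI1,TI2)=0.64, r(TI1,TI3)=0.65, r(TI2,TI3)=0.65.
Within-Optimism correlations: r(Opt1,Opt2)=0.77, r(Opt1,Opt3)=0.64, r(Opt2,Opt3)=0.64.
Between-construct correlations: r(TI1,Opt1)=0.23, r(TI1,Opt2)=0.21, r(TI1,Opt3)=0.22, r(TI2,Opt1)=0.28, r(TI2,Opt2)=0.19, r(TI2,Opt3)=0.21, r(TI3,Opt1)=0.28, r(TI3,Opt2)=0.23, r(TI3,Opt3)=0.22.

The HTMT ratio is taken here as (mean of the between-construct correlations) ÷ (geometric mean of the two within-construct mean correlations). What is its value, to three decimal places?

0.346

Mean heterotrait r = 2.07/9 = 0.2300.
Mean within-TI = 1.94/3 = 0.6467; mean within-Opt = 2.05/3 = 0.6833.
Geometric mean = √(0.6467 × 0.6833) = 0.6647.
HTMT = 0.2300 / 0.6647 = 0.346.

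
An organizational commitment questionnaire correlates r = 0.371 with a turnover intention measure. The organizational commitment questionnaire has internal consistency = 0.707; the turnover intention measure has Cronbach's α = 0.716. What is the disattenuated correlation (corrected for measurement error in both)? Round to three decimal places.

r_true = r_obs / √(r_xx · r_yy) = 0.371 / √(0.707 × 0.716) = 0.371 / √0.506212 = 0.371 / 0.7115 ≈ 0.521.

0.521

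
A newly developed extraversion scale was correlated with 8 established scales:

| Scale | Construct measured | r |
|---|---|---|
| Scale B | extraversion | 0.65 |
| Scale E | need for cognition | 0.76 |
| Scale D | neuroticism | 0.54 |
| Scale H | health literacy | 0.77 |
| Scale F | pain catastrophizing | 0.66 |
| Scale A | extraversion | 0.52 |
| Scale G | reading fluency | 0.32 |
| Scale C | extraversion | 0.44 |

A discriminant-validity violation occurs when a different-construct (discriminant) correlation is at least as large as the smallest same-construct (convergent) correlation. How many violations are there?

Convergent (same construct = extraversion): Scale B, Scale A, Scale C.
Smallest convergent = 0.44. Discriminant values: 0.76, 0.54, 0.77, 0.66, 0.32; count ≥ 0.44 → 4.

4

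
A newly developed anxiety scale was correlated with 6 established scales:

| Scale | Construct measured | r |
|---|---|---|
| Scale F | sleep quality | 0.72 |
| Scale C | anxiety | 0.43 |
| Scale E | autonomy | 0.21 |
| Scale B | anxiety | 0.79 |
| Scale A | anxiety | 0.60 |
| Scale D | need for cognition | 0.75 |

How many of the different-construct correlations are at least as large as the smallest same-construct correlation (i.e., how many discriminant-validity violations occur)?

2

Convergent (same construct = anxiety): Scale C, Scale B, Scale A.
Smallest convergent = 0.43. Discriminant values: 0.72, 0.21, 0.75; count ≥ 0.43 → 2.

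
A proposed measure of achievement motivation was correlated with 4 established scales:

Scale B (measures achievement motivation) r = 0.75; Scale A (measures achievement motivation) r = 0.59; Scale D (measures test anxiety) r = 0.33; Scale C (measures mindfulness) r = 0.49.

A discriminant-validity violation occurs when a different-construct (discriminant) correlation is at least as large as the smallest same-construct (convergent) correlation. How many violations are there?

0

Convergent (same construct = achievement motivation): Scale B, Scale A.
Smallest convergent = 0.59. Discriminant values: 0.33, 0.49; count ≥ 0.59 → 0.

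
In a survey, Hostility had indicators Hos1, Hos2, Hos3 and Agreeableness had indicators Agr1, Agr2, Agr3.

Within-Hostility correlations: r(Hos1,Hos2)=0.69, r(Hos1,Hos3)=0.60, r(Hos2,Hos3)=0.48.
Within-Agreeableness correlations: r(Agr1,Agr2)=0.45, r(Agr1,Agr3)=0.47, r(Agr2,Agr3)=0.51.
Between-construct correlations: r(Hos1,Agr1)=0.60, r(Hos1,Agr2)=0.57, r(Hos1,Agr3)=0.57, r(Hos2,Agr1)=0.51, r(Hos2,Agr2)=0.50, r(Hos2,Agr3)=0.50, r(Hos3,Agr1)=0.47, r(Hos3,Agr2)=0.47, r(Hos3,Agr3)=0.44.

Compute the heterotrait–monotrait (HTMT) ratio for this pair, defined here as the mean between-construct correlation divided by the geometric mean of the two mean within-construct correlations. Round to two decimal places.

Mean heterotrait r = 4.63/9 = 0.5144.
Mean within-Hos = 1.77/3 = 0.5900; mean within-Agr = 1.43/3 = 0.4767.
Geometric mean = √(0.5900 × 0.4767) = 0.5303.
HTMT = 0.5144 / 0.5303 = 0.97.

0.97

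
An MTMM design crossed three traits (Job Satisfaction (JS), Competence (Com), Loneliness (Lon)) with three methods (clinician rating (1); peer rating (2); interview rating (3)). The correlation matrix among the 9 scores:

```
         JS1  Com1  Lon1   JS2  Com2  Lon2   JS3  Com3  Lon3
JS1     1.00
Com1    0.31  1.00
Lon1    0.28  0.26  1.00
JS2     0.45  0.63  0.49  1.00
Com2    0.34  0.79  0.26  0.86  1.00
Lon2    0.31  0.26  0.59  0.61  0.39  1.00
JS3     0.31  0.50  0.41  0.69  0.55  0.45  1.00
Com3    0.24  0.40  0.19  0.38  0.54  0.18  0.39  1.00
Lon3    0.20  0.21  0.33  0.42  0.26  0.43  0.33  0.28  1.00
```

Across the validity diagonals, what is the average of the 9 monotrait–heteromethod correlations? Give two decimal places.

Convergent values: 0.45, 0.31, 0.69, 0.79, 0.40, 0.54, 0.59, 0.33, 0.43; mean = 4.53/9 = 0.50.

0.50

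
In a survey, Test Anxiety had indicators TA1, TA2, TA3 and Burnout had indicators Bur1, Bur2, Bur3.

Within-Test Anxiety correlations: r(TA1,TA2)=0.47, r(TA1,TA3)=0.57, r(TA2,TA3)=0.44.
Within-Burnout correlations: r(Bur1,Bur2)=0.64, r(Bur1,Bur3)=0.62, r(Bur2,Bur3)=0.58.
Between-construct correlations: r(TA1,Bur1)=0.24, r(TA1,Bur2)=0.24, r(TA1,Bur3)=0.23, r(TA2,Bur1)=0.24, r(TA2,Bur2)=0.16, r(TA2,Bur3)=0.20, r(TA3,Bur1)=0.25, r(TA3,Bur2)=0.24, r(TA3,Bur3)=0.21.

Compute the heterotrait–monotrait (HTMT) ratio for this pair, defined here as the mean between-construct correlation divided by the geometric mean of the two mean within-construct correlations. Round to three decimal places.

Mean heterotrait r = 2.01/9 = 0.2233.
Mean within-TA = 1.48/3 = 0.4933; mean within-Bur = 1.84/3 = 0.6133.
Geometric mean = √(0.4933 × 0.6133) = 0.5500.
HTMT = 0.2233 / 0.5500 = 0.406.

0.406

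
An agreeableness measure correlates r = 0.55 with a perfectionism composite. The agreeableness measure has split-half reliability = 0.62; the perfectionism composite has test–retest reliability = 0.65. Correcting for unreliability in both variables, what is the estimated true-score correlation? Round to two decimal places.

0.87

r_true = r_obs / √(r_xx · r_yy) = 0.55 / √(0.62 × 0.65) = 0.55 / √0.4030 = 0.55 / 0.6348 ≈ 0.87.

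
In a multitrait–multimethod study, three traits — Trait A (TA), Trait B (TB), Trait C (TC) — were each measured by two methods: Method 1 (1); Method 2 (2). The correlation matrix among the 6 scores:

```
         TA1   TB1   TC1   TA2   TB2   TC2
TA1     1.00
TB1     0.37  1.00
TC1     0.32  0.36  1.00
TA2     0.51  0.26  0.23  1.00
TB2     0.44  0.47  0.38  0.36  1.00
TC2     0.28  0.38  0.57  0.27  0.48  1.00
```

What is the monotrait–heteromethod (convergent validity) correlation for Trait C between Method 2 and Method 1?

Same trait (TC), different methods: r(TC2, TC1) = 0.57.

0.57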